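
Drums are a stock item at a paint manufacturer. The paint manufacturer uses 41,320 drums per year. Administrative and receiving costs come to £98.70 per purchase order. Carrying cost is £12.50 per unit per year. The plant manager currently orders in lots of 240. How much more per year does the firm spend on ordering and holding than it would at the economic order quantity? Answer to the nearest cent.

Extra cost ≈ £8,395.47 per year

EOQ = √(2DS/H) = √(2 × 41,320 × 98.7 / 12.5) ≈ 807.79.
Cost at Q* = (D/Q*)S + (Q*/2)H = √(2DSH) ≈ £10,097.38.
Cost at Q = 240: (41,320/240)×98.7 + (240/2)×12.5 = £16,992.85 + £1,500.00 = £18,492.85.
Excess = £18,492.85 − £10,097.38 = £8,395.47.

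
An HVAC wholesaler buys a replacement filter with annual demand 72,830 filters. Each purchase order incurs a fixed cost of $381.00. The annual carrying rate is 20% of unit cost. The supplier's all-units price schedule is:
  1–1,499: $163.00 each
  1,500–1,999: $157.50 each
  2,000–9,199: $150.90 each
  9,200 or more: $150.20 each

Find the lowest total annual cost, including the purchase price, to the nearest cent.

Holding cost per unit per year at price C is H = 0.20·C.
Evaluate total cost at each tier's feasible EOQ or, if the EOQ is below the tier, at the tier's minimum quantity.
EOQ at $163.00 = 1304.7 (feasible in tier 1): TC = 72,830×$163.00 + (72,830/1304.7)×381 + (1304.7/2)×0.20×$163.00 = $11,913,824.51.
EOQ at $157.50 = 1327.3 < 1500, so use break Q=1500: TC = 72,830×$157.50 + (72,830/1500.0)×381 + (1500.0/2)×0.20×$157.50 = $11,512,848.82.
EOQ at $150.90 = 1356.0 < 2000, so use break Q=2000: TC = 72,830×$150.90 + (72,830/2000.0)×381 + (2000.0/2)×0.20×$150.90 = $11,034,101.12.
EOQ at $150.20 = 1359.2 < 9200, so use break Q=9200: TC = 72,830×$150.20 + (72,830/9200.0)×381 + (9200.0/2)×0.20×$150.20 = $11,080,266.11.
Lowest total cost among the candidates is at Q = 2000.0.

TC* ≈ $11,034,101.12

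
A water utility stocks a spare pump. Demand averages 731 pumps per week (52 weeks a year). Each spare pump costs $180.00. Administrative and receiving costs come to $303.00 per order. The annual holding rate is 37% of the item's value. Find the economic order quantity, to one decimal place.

Annual demand D = 731 × 52 = 38,012.
Holding cost H = 0.37 × $180.00 = $66.6000 per unit per year.
EOQ = √(2DS / H) = √(2 × 38,012 × 303 / 66.6).
= √(23,035,272 / 66.6) = √345,874.955 ≈ 588.111.

Q* ≈ 588.1 pumps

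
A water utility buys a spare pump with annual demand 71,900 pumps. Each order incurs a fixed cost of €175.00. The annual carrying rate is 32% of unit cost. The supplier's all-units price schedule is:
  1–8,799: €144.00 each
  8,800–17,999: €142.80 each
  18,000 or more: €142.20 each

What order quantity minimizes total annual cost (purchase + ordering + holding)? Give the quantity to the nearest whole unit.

Q* ≈ 739 pumps

Holding cost per unit per year at price C is H = 0.32·C.
Evaluate total cost at each tier's feasible EOQ or, if the EOQ is below the tier, at the tier's minimum quantity.
EOQ at €144.00 = 739.0 (feasible in tier 1): TC = 71,900×€144.00 + (71,900/739.0)×175 + (739.0/2)×0.32×€144.00 = €10,387,652.95.
EOQ at €142.80 = 742.1 < 8800, so use break Q=8800: TC = 71,900×€142.80 + (71,900/8800.0)×175 + (8800.0/2)×0.32×€142.80 = €10,469,812.23.
EOQ at €142.20 = 743.7 < 18000, so use break Q=18000: TC = 71,900×€142.20 + (71,900/18000.0)×175 + (18000.0/2)×0.32×€142.20 = €10,634,415.03.
Lowest total cost is €10,387,652.95 at Q = 739.0.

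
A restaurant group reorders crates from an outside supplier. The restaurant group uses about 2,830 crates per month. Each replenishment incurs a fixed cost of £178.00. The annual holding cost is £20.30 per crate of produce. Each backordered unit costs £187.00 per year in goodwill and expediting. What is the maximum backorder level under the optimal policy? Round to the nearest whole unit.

S* ≈ 80 crates

Annual demand D = 2,830 × 12 = 33,960.
With planned backorders, Q* = √(2DS/H) · √((H+B)/B).
√(2DS/H) = √(2 × 33,960 × 178 / 20.3) = 771.722.
√((H+B)/B) = √((20.3+187)/187) = 1.0529.
Q* ≈ 812.530.
S* = Q* · H/(H+B) = 812.530 × 20.3/207.3 ≈ 79.568.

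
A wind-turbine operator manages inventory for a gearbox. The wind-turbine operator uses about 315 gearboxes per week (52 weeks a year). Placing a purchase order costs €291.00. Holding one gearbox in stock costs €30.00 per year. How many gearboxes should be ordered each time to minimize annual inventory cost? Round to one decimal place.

Annual demand D = 315 × 52 = 16,380.
EOQ = √(2DS / H) = √(2 × 16,380 × 291 / 30).
= √(9,533,160 / 30) = √317,772 ≈ 563.713.

Q* ≈ 563.7 gearboxes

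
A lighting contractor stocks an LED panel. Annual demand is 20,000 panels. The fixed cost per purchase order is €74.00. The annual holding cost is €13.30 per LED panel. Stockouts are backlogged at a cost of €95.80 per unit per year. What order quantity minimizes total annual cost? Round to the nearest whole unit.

Q* ≈ 503 panels

With planned backorders, Q* = √(2DS/H) · √((H+B)/B).
√(2DS/H) = √(2 × 20,000 × 74 / 13.3) = 471.759.
√((H+B)/B) = √((13.3+95.8)/95.8) = 1.0672.
Q* ≈ 503.442.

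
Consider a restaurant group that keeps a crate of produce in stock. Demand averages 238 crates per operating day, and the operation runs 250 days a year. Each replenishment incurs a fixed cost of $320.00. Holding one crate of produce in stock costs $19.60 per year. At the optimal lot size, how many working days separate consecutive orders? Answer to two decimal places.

T ≈ 5.86 days

Annual demand D = 238 × 250 = 59,500.
EOQ = √(2DS/H) = √(2 × 59,500 × 320 / 19.6) ≈ 1393.86.
Cycle time = Q*/D × 250 = 1393.86 / 59,500 × 250 ≈ 5.857 days.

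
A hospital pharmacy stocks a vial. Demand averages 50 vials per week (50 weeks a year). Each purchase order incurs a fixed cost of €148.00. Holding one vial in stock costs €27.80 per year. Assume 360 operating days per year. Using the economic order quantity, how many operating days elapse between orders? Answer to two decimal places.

Annual demand D = 50 × 50 = 2,500.
EOQ = √(2DS/H) = √(2 × 2,500 × 148 / 27.8) ≈ 163.15.
Cycle time = Q*/D × 360 = 163.15 / 2,500 × 360 ≈ 23.494 days.

T ≈ 23.49 days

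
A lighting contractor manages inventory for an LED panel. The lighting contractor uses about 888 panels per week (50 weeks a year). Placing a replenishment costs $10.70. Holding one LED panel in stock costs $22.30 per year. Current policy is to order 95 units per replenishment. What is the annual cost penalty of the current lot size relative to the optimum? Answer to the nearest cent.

Extra cost ≈ $1,456.99 per year

Annual demand D = 888 × 50 = 44,400.
EOQ = √(2DS/H) = √(2 × 44,400 × 10.7 / 22.3) ≈ 206.42.
Cost at Q* = (D/Q*)S + (Q*/2)H = √(2DSH) ≈ $4,603.10.
Cost at Q = 95: (44,400/95)×10.7 + (95/2)×22.3 = $5,000.84 + $1,059.25 = $6,060.09.
Excess = $6,060.09 − $4,603.10 = $1,456.99.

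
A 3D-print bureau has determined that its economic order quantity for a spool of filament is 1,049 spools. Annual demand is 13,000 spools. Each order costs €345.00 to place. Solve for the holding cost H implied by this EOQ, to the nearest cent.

Invert the EOQ relation Q*² = 2DS/H.
From Q* = √(2DS/H): H = 2DS / Q*² = 2 × 13,000 × 345 / 1,049² = 8.1516.

H ≈ €8.15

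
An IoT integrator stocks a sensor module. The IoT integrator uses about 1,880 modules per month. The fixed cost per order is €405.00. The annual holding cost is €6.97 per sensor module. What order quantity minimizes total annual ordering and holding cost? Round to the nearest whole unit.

Q* ≈ 1,619 modules

Annual demand D = 1,880 × 12 = 22,560.
EOQ = √(2DS / H) = √(2 × 22,560 × 405 / 6.97).
= √(18,273,600 / 6.97) = √2,621,750.3587 ≈ 1619.182.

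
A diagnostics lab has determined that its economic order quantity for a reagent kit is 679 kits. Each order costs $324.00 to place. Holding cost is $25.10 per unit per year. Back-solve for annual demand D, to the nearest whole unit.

The basic EOQ model gives Q* = √(2DS/H); rearrange for the unknown.
From Q* = √(2DS/H): D = Q*²H / (2S) = 679² × 25.1 / (2 × 324) = 17858.224.

D ≈ 17,858 kits per year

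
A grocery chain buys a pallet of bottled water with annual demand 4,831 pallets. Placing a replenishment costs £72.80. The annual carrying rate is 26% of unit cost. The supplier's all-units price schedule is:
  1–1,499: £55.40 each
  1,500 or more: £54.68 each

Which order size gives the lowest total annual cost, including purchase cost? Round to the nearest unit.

Q* ≈ 221 pallets

Holding cost per unit per year at price C is H = 0.26·C.
Candidates are each tier's EOQ (if it falls in that tier) and each price-break quantity.
EOQ at £55.40 = 221.0 (feasible in tier 1): TC = 4,831×£55.40 + (4,831/221.0)×72.8 + (221.0/2)×0.26×£55.40 = £270,820.43.
EOQ at £54.68 = 222.4 < 1500, so use break Q=1500: TC = 4,831×£54.68 + (4,831/1500.0)×72.8 + (1500.0/2)×0.26×£54.68 = £275,056.14.
Lowest total cost is £270,820.43 at Q = 221.0.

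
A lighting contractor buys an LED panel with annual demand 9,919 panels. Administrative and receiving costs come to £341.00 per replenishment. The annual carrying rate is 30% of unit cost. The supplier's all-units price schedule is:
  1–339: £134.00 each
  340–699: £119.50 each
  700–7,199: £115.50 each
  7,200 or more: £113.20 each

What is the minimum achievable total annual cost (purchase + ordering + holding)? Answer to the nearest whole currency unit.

Holding cost per unit per year at price C is H = 0.30·C.
Candidates are each tier's EOQ (if it falls in that tier) and each price-break quantity.
Tier 1 (£134.00): EOQ = 410.2 exceeds tier's upper bound 339, so this tier is dominated.
EOQ at £119.50 = 434.4 (feasible in tier 2): TC = 9,919×£119.50 + (9,919/434.4)×341 + (434.4/2)×0.30×£119.50 = £1,200,893.44.
EOQ at £115.50 = 441.8 < 700, so use break Q=700: TC = 9,919×£115.50 + (9,919/700.0)×341 + (700.0/2)×0.30×£115.50 = £1,162,603.97.
EOQ at £113.20 = 446.3 < 7200, so use break Q=7200: TC = 9,919×£113.20 + (9,919/7200.0)×341 + (7200.0/2)×0.30×£113.20 = £1,245,556.57.
Lowest total cost among the candidates is at Q = 700.0.

TC* ≈ £1,162,604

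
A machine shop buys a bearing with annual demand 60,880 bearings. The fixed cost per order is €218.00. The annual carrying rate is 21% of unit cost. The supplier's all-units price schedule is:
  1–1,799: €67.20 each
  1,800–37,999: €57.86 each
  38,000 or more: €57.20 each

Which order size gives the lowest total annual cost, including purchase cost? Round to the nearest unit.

Q* ≈ 1,800 bearings

Holding cost per unit per year at price C is H = 0.21·C.
Candidates are each tier's EOQ (if it falls in that tier) and each price-break quantity.
EOQ at €67.20 = 1371.5 (feasible in tier 1): TC = 60,880×€67.20 + (60,880/1371.5)×218 + (1371.5/2)×0.21×€67.20 = €4,110,490.18.
EOQ at €57.86 = 1478.0 < 1800, so use break Q=1800: TC = 60,880×€57.86 + (60,880/1800.0)×218 + (1800.0/2)×0.21×€57.86 = €3,540,825.58.
EOQ at €57.20 = 1486.5 < 38000, so use break Q=38000: TC = 60,880×€57.20 + (60,880/38000.0)×218 + (38000.0/2)×0.21×€57.20 = €3,710,913.26.
Lowest total cost is €3,540,825.58 at Q = 1800.0.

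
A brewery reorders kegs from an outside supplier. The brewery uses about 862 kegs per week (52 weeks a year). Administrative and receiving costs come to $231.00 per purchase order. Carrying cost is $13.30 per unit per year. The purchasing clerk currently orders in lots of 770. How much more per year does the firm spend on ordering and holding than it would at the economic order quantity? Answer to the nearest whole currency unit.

Annual demand D = 862 × 52 = 44,824.
EOQ = √(2DS/H) = √(2 × 44,824 × 231 / 13.3) ≈ 1247.82.
Cost at Q* = (D/Q*)S + (Q*/2)H = √(2DSH) ≈ $16,595.95.
Cost at Q = 770: (44,824/770)×231 + (770/2)×13.3 = $13,447.20 + $5,120.50 = $18,567.70.
Excess = $18,567.70 − $16,595.95 = $1,971.75.

Extra cost ≈ $1,972 per year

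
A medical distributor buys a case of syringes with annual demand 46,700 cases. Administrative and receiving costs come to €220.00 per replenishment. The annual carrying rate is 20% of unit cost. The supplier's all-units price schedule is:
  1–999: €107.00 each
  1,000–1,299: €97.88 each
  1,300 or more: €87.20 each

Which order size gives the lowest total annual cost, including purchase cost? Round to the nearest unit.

Q* ≈ 1,300 cases

Holding cost per unit per year at price C is H = 0.20·C.
Evaluate total cost at each tier's feasible EOQ or, if the EOQ is below the tier, at the tier's minimum quantity.
EOQ at €107.00 = 979.9 (feasible in tier 1): TC = 46,700×€107.00 + (46,700/979.9)×220 + (979.9/2)×0.20×€107.00 = €5,017,869.67.
EOQ at €97.88 = 1024.5 (feasible in tier 2): TC = 46,700×€97.88 + (46,700/1024.5)×220 + (1024.5/2)×0.20×€97.88 = €4,591,052.11.
EOQ at €87.20 = 1085.5 < 1300, so use break Q=1300: TC = 46,700×€87.20 + (46,700/1300.0)×220 + (1300.0/2)×0.20×€87.20 = €4,091,479.08.
Lowest total cost is €4,091,479.08 at Q = 1300.0.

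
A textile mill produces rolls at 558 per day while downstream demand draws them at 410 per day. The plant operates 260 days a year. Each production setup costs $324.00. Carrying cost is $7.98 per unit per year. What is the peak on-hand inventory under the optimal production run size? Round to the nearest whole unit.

I_max ≈ 1,515 rolls

Annual demand D = 410 × 260 = 106,600.
Production build-up factor (1 − d/p) = 1 − 410/558 = 0.2652.
Q* = √(2DS / (H(1 − d/p))) = √(2 × 106,600 × 324 / (7.98 × 0.2652)).
= √(69,076,800 / 2.1166) ≈ 5712.825.
Maximum inventory = Q*(1 − d/p) = 5712.825 × 0.2652 ≈ 1515.230.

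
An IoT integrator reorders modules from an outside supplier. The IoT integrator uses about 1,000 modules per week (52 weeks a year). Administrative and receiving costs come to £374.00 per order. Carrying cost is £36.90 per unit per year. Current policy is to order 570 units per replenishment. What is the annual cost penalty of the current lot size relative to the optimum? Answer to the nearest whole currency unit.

Annual demand D = 1,000 × 52 = 52,000.
EOQ = √(2DS/H) = √(2 × 52,000 × 374 / 36.9) ≈ 1026.69.
Cost at Q* = (D/Q*)S + (Q*/2)H = √(2DSH) ≈ £37,884.86.
Cost at Q = 570: (52,000/570)×374 + (570/2)×36.9 = £34,119.30 + £10,516.50 = £44,635.80.
Excess = £44,635.80 − £37,884.86 = £6,750.94.

Extra cost ≈ £6,751 per year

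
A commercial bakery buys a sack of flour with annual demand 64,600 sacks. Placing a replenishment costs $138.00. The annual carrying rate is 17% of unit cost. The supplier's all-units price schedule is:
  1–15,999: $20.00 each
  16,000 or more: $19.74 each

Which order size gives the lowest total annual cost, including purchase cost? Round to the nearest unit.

Q* ≈ 2,290 sacks

Holding cost per unit per year at price C is H = 0.17·C.
For each price level, check whether its EOQ is feasible; otherwise the best quantity at that price is the breakpoint.
EOQ at $20.00 = 2290.0 (feasible in tier 1): TC = 64,600×$20.00 + (64,600/2290.0)×138 + (2290.0/2)×0.17×$20.00 = $1,299,785.93.
EOQ at $19.74 = 2305.0 < 16000, so use break Q=16000: TC = 64,600×$19.74 + (64,600/16000.0)×138 + (16000.0/2)×0.17×$19.74 = $1,302,607.57.
Lowest total cost is $1,299,785.93 at Q = 2290.0.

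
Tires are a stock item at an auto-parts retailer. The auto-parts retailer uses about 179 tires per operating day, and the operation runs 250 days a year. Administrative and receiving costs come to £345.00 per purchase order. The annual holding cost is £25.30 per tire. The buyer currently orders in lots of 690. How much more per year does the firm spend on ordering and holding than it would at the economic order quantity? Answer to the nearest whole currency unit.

Annual demand D = 179 × 250 = 44,750.
EOQ = √(2DS/H) = √(2 × 44,750 × 345 / 25.3) ≈ 1104.74.
Cost at Q* = (D/Q*)S + (Q*/2)H = √(2DSH) ≈ £27,949.97.
Cost at Q = 690: (44,750/690)×345 + (690/2)×25.3 = £22,375.00 + £8,728.50 = £31,103.50.
Excess = £31,103.50 − £27,949.97 = £3,153.53.

Extra cost ≈ £3,154 per year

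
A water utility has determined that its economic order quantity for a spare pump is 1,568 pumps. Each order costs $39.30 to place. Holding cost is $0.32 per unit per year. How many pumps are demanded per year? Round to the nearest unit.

D ≈ 10,010 pumps per year

The basic EOQ model gives Q* = √(2DS/H); rearrange for the unknown.
From Q* = √(2DS/H): D = Q*²H / (2S) = 1,568² × 0.32 / (2 × 39.3) = 10009.665.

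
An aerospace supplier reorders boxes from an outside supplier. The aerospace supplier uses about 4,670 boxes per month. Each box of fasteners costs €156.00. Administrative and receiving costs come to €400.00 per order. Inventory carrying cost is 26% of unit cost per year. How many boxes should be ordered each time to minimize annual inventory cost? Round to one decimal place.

Q* ≈ 1,051.3 boxes

Annual demand D = 4,670 × 12 = 56,040.
Holding cost H = 0.26 × €156.00 = €40.5600 per unit per year.
EOQ = √(2DS / H) = √(2 × 56,040 × 400 / 40.56).
= √(44,832,000 / 40.56) = √1,105,325.4438 ≈ 1051.345.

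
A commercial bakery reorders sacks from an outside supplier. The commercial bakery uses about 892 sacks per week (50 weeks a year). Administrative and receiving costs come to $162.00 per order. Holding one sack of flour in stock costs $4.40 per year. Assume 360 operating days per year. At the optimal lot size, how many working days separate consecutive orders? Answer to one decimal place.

Annual demand D = 892 × 50 = 44,600.
EOQ = √(2DS/H) = √(2 × 44,600 × 162 / 4.4) ≈ 1812.23.
Cycle time = Q*/D × 360 = 1812.23 / 44,600 × 360 ≈ 14.628 days.

T ≈ 14.6 days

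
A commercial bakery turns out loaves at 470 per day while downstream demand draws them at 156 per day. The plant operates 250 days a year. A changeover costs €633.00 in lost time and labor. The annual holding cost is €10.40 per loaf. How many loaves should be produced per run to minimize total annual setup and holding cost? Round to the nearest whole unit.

Q* ≈ 2,666 loaves

Annual demand D = 156 × 250 = 39,000.
Production build-up factor (1 − d/p) = 1 − 156/470 = 0.6681.
Q* = √(2DS / (H(1 − d/p))) = √(2 × 39,000 × 633 / (10.4 × 0.6681)).
= √(49,374,000 / 6.9481) ≈ 2665.733.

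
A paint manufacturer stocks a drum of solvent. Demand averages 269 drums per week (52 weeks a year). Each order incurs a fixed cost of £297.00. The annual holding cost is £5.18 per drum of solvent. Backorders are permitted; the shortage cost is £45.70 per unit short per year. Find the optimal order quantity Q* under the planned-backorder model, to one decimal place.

Annual demand D = 269 × 52 = 13,988.
With planned backorders, Q* = √(2DS/H) · √((H+B)/B).
√(2DS/H) = √(2 × 13,988 × 297 / 5.18) = 1266.503.
√((H+B)/B) = √((5.18+45.7)/45.7) = 1.0552.
Q* ≈ 1336.354.

Q* ≈ 1,336.4 drums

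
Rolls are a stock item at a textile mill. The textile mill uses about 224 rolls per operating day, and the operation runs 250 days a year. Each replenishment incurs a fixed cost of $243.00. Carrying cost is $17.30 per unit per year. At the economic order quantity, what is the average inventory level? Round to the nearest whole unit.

Average inventory ≈ 627 rolls

Annual demand D = 224 × 250 = 56,000.
EOQ = √(2DS/H) = √(2 × 56,000 × 243 / 17.3) ≈ 1254.26.
Average inventory = Q*/2 ≈ 1254.26 / 2 = 627.132.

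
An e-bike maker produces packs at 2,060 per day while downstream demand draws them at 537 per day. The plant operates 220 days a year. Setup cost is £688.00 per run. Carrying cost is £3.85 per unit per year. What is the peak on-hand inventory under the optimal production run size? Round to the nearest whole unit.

I_max ≈ 5,587 packs

Annual demand D = 537 × 220 = 118,140.
Production build-up factor (1 − d/p) = 1 − 537/2,060 = 0.7393.
Q* = √(2DS / (H(1 − d/p))) = √(2 × 118,140 × 688 / (3.85 × 0.7393)).
= √(162,560,640 / 2.8464) ≈ 7557.201.
Maximum inventory = Q*(1 − d/p) = 7557.201 × 0.7393 ≈ 5587.193.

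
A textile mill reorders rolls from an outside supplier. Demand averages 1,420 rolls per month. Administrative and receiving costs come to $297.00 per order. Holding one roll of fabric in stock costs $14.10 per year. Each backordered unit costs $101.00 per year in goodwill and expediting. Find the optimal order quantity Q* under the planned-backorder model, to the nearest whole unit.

Annual demand D = 1,420 × 12 = 17,040.
With planned backorders, Q* = √(2DS/H) · √((H+B)/B).
√(2DS/H) = √(2 × 17,040 × 297 / 14.1) = 847.263.
√((H+B)/B) = √((14.1+101)/101) = 1.0675.
Q* ≈ 904.473.

Q* ≈ 904 rolls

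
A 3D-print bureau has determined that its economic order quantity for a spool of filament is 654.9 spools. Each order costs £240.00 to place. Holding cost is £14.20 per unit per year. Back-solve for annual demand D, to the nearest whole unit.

D ≈ 12,688 spools per year

The basic EOQ model gives Q* = √(2DS/H); rearrange for the unknown.
From Q* = √(2DS/H): D = Q*²H / (2S) = 654.9² × 14.2 / (2 × 240) = 12688.114.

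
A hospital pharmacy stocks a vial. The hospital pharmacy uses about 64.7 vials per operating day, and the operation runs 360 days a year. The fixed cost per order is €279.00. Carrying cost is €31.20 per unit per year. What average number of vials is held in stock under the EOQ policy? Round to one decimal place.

Average inventory ≈ 322.7 vials

Annual demand D = 64.7 × 360 = 23,292.
The optimal lot size = √(2DS/H) = √(2 × 23,292 × 279 / 31.2) ≈ 645.42.
Average inventory = Q*/2 ≈ 645.42 / 2 = 322.711.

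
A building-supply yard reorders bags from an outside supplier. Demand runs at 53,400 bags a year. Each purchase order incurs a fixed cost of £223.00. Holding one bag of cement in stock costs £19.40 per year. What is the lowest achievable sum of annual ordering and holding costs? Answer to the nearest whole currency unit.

TC* ≈ £21,495

EOQ = √(2DS/H) = √(2 × 53,400 × 223 / 19.4) ≈ 1107.99.
At the optimum the two cost components are equal, so total cost = 2·(Q*/2)H = Q*·H.
Minimum total = √(2DSH) = √(2 × 53,400 × 223 × 19.4) ≈ 21495.073.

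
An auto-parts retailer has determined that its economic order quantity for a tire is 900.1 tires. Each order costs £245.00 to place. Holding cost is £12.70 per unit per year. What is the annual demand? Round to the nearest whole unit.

D ≈ 20,999 tires per year

Squaring Q* = √(2DS/H) gives Q*² = 2DS/H.
From Q* = √(2DS/H): D = Q*²H / (2S) = 900.1² × 12.7 / (2 × 245) = 20998.543.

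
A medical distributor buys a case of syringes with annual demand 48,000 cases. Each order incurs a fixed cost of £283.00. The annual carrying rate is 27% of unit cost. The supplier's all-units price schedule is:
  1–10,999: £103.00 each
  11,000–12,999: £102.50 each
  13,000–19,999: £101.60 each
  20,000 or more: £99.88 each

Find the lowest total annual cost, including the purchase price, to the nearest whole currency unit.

TC* ≈ £4,971,487

Holding cost per unit per year at price C is H = 0.27·C.
Candidates are each tier's EOQ (if it falls in that tier) and each price-break quantity.
EOQ at £103.00 = 988.4 (feasible in tier 1): TC = 48,000×£103.00 + (48,000/988.4)×283 + (988.4/2)×0.27×£103.00 = £4,971,487.13.
EOQ at £102.50 = 990.8 < 11000, so use break Q=11000: TC = 48,000×£102.50 + (48,000/11000.0)×283 + (11000.0/2)×0.27×£102.50 = £5,073,447.41.
EOQ at £101.60 = 995.2 < 13000, so use break Q=13000: TC = 48,000×£101.60 + (48,000/13000.0)×283 + (13000.0/2)×0.27×£101.60 = £5,056,152.92.
EOQ at £99.88 = 1003.7 < 20000, so use break Q=20000: TC = 48,000×£99.88 + (48,000/20000.0)×283 + (20000.0/2)×0.27×£99.88 = £5,064,595.20.
Lowest total cost among the candidates is at Q = 988.4.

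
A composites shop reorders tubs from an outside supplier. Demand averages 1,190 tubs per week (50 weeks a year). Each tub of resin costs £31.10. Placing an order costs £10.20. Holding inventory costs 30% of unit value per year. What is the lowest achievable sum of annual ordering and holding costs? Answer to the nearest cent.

TC* ≈ £3,365.23

Annual demand D = 1,190 × 50 = 59,500.
Holding cost H = 0.30 × £31.10 = £9.3300 per unit per year.
Q* = √(2DS/H) = √(2 × 59,500 × 10.2 / 9.33) ≈ 360.69.
At Q*, ordering cost (D/Q*)S equals holding cost (Q*/2)H, each = √(DSH/2).
Minimum total = √(2DSH) = √(2 × 59,500 × 10.2 × 9.33) ≈ 3365.227.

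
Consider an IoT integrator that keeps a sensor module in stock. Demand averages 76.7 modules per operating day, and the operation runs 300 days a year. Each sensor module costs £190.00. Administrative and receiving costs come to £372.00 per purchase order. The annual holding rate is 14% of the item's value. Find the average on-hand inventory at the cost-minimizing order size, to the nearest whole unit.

Annual demand D = 76.7 × 300 = 23,010.
Holding cost H = 0.14 × £190.00 = £26.6000 per unit per year.
The optimal lot size = √(2DS/H) = √(2 × 23,010 × 372 / 26.6) ≈ 802.24.
Average inventory = Q*/2 ≈ 802.24 / 2 = 401.120.

Average inventory ≈ 401 modules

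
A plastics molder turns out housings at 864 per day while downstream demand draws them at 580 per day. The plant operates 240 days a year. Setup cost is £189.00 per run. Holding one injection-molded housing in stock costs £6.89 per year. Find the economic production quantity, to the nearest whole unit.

Annual demand D = 580 × 240 = 139,200.
Production build-up factor (1 − d/p) = 1 − 580/864 = 0.3287.
Q* = √(2DS / (H(1 − d/p))) = √(2 × 139,200 × 189 / (6.89 × 0.3287)).
= √(52,617,600 / 2.2648) ≈ 4820.073.

Q* ≈ 4,820 housings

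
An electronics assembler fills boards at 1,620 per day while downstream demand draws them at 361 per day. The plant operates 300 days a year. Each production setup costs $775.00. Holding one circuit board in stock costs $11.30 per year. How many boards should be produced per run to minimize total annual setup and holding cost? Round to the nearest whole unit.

Annual demand D = 361 × 300 = 108,300.
Production build-up factor (1 − d/p) = 1 − 361/1,620 = 0.7772.
Q* = √(2DS / (H(1 − d/p))) = √(2 × 108,300 × 775 / (11.3 × 0.7772)).
= √(167,865,000 / 8.7819) ≈ 4372.054.

Q* ≈ 4,372 boards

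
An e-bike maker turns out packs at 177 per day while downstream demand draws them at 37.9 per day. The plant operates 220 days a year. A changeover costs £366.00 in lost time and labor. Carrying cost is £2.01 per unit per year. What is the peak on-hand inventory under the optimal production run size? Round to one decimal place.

Annual demand D = 37.9 × 220 = 8,338.
Production build-up factor (1 − d/p) = 1 − 37.9/177 = 0.7859.
Q* = √(2DS / (H(1 − d/p))) = √(2 × 8,338 × 366 / (2.01 × 0.7859)).
= √(6,103,416 / 1.5796) ≈ 1965.674.
Maximum inventory = Q*(1 − d/p) = 1965.674 × 0.7859 ≈ 1544.776.

I_max ≈ 1,544.8 packs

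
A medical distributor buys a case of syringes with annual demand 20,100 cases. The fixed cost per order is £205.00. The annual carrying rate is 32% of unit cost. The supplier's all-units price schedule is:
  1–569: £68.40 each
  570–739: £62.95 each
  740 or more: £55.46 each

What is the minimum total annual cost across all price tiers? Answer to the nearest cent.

TC* ≈ £1,126,880.71

Holding cost per unit per year at price C is H = 0.32·C.
Candidates are each tier's EOQ (if it falls in that tier) and each price-break quantity.
Tier 1 (£68.40): EOQ = 613.6 exceeds tier's upper bound 569, so this tier is dominated.
EOQ at £62.95 = 639.6 (feasible in tier 2): TC = 20,100×£62.95 + (20,100/639.6)×205 + (639.6/2)×0.32×£62.95 = £1,278,179.36.
EOQ at £55.46 = 681.4 < 740, so use break Q=740: TC = 20,100×£55.46 + (20,100/740.0)×205 + (740.0/2)×0.32×£55.46 = £1,126,880.71.
Lowest total cost among the candidates is at Q = 740.0.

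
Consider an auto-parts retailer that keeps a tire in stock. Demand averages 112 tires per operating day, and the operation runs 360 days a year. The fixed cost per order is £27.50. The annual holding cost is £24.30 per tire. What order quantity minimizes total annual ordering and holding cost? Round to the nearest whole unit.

Annual demand D = 112 × 360 = 40,320.
EOQ = √(2DS / H) = √(2 × 40,320 × 27.5 / 24.3).
= √(2,217,600 / 24.3) = √91,259.2593 ≈ 302.091.

Q* ≈ 302 tires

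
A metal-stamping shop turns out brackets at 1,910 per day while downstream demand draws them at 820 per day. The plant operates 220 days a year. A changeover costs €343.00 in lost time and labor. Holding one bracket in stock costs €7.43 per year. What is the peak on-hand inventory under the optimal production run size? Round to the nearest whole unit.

Annual demand D = 820 × 220 = 180,400.
Production build-up factor (1 − d/p) = 1 − 820/1,910 = 0.5707.
Q* = √(2DS / (H(1 − d/p))) = √(2 × 180,400 × 343 / (7.43 × 0.5707)).
= √(123,754,400 / 4.2402) ≈ 5402.433.
Maximum inventory = Q*(1 − d/p) = 5402.433 × 0.5707 ≈ 3083.064.

I_max ≈ 3,083 brackets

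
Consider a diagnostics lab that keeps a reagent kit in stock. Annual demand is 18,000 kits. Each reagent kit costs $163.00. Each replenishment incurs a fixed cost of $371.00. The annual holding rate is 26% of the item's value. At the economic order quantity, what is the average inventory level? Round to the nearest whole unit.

Holding cost H = 0.26 × $163.00 = $42.3800 per unit per year.
The optimal lot size = √(2DS/H) = √(2 × 18,000 × 371 / 42.38) ≈ 561.38.
Average inventory = Q*/2 ≈ 561.38 / 2 = 280.691.

Average inventory ≈ 281 kits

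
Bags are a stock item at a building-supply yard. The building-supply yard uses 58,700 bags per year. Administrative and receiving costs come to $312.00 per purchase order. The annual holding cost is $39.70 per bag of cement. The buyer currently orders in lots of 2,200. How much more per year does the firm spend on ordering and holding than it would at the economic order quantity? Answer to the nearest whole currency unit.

EOQ = √(2DS/H) = √(2 × 58,700 × 312 / 39.7) ≈ 960.54.
Cost at Q* = (D/Q*)S + (Q*/2)H = √(2DSH) ≈ $38,133.49.
Cost at Q = 2,200: (58,700/2,200)×312 + (2,200/2)×39.7 = $8,324.73 + $43,670.00 = $51,994.73.
Excess = $51,994.73 − $38,133.49 = $13,861.23.

Extra cost ≈ $13,861 per year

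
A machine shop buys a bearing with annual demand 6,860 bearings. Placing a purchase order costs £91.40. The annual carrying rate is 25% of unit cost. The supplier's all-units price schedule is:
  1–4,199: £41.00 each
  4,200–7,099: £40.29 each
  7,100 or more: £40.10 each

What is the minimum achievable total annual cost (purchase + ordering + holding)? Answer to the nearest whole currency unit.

TC* ≈ £284,845

Holding cost per unit per year at price C is H = 0.25·C.
For each price level, check whether its EOQ is feasible; otherwise the best quantity at that price is the breakpoint.
EOQ at £41.00 = 349.8 (feasible in tier 1): TC = 6,860×£41.00 + (6,860/349.8)×91.4 + (349.8/2)×0.25×£41.00 = £284,845.19.
EOQ at £40.29 = 352.8 < 4200, so use break Q=4200: TC = 6,860×£40.29 + (6,860/4200.0)×91.4 + (4200.0/2)×0.25×£40.29 = £297,690.94.
EOQ at £40.10 = 353.7 < 7100, so use break Q=7100: TC = 6,860×£40.10 + (6,860/7100.0)×91.4 + (7100.0/2)×0.25×£40.10 = £310,763.06.
Lowest total cost among the candidates is at Q = 349.8.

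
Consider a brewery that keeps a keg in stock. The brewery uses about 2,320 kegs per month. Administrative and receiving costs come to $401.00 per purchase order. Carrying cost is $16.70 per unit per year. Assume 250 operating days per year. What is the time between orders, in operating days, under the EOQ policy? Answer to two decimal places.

T ≈ 10.38 days

Annual demand D = 2,320 × 12 = 27,840.
EOQ = √(2DS/H) = √(2 × 27,840 × 401 / 16.7) ≈ 1156.28.
Cycle time = Q*/D × 250 = 1156.28 / 27,840 × 250 ≈ 10.383 days.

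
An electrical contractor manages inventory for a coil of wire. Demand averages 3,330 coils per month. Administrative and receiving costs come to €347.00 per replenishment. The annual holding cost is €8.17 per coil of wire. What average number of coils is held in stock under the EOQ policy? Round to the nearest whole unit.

Annual demand D = 3,330 × 12 = 39,960.
Q* = √(2DS/H) = √(2 × 39,960 × 347 / 8.17) ≈ 1842.39.
Average inventory = Q*/2 ≈ 1842.39 / 2 = 921.195.

Average inventory ≈ 921 coils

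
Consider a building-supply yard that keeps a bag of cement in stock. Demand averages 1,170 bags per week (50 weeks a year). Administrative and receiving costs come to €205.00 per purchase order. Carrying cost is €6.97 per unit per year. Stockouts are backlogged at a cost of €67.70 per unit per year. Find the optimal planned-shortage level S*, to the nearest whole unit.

Annual demand D = 1,170 × 50 = 58,500.
With planned backorders, Q* = √(2DS/H) · √((H+B)/B).
√(2DS/H) = √(2 × 58,500 × 205 / 6.97) = 1855.041.
√((H+B)/B) = √((6.97+67.7)/67.7) = 1.0502.
Q* ≈ 1948.194.
S* = Q* · H/(H+B) = 1948.194 × 6.97/74.67 ≈ 181.852.

S* ≈ 182 bags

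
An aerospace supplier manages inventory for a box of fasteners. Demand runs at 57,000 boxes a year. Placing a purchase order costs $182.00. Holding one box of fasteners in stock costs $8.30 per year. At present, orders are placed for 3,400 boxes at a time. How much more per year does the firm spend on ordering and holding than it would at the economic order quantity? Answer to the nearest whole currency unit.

Extra cost ≈ $4,038 per year

EOQ = √(2DS/H) = √(2 × 57,000 × 182 / 8.3) ≈ 1581.06.
Cost at Q* = (D/Q*)S + (Q*/2)H = √(2DSH) ≈ $13,122.82.
Cost at Q = 3,400: (57,000/3,400)×182 + (3,400/2)×8.3 = $3,051.18 + $14,110.00 = $17,161.18.
Excess = $17,161.18 − $13,122.82 = $4,038.36.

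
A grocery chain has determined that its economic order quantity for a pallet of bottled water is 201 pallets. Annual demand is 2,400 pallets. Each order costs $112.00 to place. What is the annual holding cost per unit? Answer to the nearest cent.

H ≈ $13.31

Squaring Q* = √(2DS/H) gives Q*² = 2DS/H.
From Q* = √(2DS/H): H = 2DS / Q*² = 2 × 2,400 × 112 / 201² = 13.3066.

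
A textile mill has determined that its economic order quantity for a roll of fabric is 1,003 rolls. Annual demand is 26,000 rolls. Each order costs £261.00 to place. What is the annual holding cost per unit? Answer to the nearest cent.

The basic EOQ model gives Q* = √(2DS/H); rearrange for the unknown.
From Q* = √(2DS/H): H = 2DS / Q*² = 2 × 26,000 × 261 / 1,003² = 13.4909.

H ≈ £13.49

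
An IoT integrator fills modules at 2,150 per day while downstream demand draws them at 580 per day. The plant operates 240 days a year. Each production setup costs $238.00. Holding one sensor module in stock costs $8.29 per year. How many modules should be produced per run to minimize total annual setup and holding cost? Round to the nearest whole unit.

Q* ≈ 3,308 modules

Annual demand D = 580 × 240 = 139,200.
Production build-up factor (1 − d/p) = 1 − 580/2,150 = 0.7302.
Q* = √(2DS / (H(1 − d/p))) = √(2 × 139,200 × 238 / (8.29 × 0.7302)).
= √(66,259,200 / 6.0536) ≈ 3308.379.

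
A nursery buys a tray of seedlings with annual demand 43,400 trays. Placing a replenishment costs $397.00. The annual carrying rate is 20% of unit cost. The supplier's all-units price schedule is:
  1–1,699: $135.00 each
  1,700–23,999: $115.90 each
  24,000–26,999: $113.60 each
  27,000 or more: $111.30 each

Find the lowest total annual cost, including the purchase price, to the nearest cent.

TC* ≈ $5,059,898.18

Holding cost per unit per year at price C is H = 0.20·C.
For each price level, check whether its EOQ is feasible; otherwise the best quantity at that price is the breakpoint.
EOQ at $135.00 = 1129.7 (feasible in tier 1): TC = 43,400×$135.00 + (43,400/1129.7)×397 + (1129.7/2)×0.20×$135.00 = $5,889,502.61.
EOQ at $115.90 = 1219.3 < 1700, so use break Q=1700: TC = 43,400×$115.90 + (43,400/1700.0)×397 + (1700.0/2)×0.20×$115.90 = $5,059,898.18.
EOQ at $113.60 = 1231.5 < 24000, so use break Q=24000: TC = 43,400×$113.60 + (43,400/24000.0)×397 + (24000.0/2)×0.20×$113.60 = $5,203,597.91.
EOQ at $111.30 = 1244.2 < 27000, so use break Q=27000: TC = 43,400×$111.30 + (43,400/27000.0)×397 + (27000.0/2)×0.20×$111.30 = $5,131,568.14.
Lowest total cost among the candidates is at Q = 1700.0.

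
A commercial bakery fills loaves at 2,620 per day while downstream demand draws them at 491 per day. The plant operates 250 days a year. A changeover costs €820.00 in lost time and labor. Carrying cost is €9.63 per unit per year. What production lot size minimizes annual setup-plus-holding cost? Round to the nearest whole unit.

Annual demand D = 491 × 250 = 122,750.
Production build-up factor (1 − d/p) = 1 − 491/2,620 = 0.8126.
Q* = √(2DS / (H(1 − d/p))) = √(2 × 122,750 × 820 / (9.63 × 0.8126)).
= √(201,310,000 / 7.8253) ≈ 5072.036.

Q* ≈ 5,072 loaves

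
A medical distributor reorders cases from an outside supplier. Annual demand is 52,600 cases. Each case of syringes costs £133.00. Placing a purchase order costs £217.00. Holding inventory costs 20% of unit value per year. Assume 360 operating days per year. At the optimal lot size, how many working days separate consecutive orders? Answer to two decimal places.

Holding cost H = 0.20 × £133.00 = £26.6000 per unit per year.
Q* = √(2DS/H) = √(2 × 52,600 × 217 / 26.6) ≈ 926.40.
Cycle time = Q*/D × 360 = 926.40 / 52,600 × 360 ≈ 6.340 days.

T ≈ 6.34 days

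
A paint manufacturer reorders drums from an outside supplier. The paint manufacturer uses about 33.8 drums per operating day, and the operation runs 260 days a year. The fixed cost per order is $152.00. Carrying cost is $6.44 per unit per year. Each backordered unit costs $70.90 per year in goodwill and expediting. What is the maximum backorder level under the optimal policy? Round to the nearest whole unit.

S* ≈ 56 drums

Annual demand D = 33.8 × 260 = 8,788.
With planned backorders, Q* = √(2DS/H) · √((H+B)/B).
√(2DS/H) = √(2 × 8,788 × 152 / 6.44) = 644.079.
√((H+B)/B) = √((6.44+70.9)/70.9) = 1.0444.
Q* ≈ 672.694.
S* = Q* · H/(H+B) = 672.694 × 6.44/77.34 ≈ 56.014.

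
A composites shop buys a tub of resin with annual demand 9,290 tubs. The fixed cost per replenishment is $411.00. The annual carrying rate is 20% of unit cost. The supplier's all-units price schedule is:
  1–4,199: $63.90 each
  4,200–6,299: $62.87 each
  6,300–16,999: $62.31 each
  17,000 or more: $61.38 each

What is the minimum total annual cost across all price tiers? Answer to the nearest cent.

Holding cost per unit per year at price C is H = 0.20·C.
Candidates are each tier's EOQ (if it falls in that tier) and each price-break quantity.
EOQ at $63.90 = 773.0 (feasible in tier 1): TC = 9,290×$63.90 + (9,290/773.0)×411 + (773.0/2)×0.20×$63.90 = $603,509.91.
EOQ at $62.87 = 779.3 < 4200, so use break Q=4200: TC = 9,290×$62.87 + (9,290/4200.0)×411 + (4200.0/2)×0.20×$62.87 = $611,376.79.
EOQ at $62.31 = 782.8 < 6300, so use break Q=6300: TC = 9,290×$62.31 + (9,290/6300.0)×411 + (6300.0/2)×0.20×$62.31 = $618,721.26.
EOQ at $61.38 = 788.7 < 17000, so use break Q=17000: TC = 9,290×$61.38 + (9,290/17000.0)×411 + (17000.0/2)×0.20×$61.38 = $674,790.80.
Lowest total cost among the candidates is at Q = 773.0.

TC* ≈ $603,509.91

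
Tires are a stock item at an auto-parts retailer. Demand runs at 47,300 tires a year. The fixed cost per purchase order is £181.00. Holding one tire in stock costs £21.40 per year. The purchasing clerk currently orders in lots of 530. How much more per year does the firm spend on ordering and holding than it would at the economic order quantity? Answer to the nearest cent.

EOQ = √(2DS/H) = √(2 × 47,300 × 181 / 21.4) ≈ 894.50.
Cost at Q* = (D/Q*)S + (Q*/2)H = √(2DSH) ≈ £19,142.20.
Cost at Q = 530: (47,300/530)×181 + (530/2)×21.4 = £16,153.40 + £5,671.00 = £21,824.40.
Excess = £21,824.40 − £19,142.20 = £2,682.20.

Extra cost ≈ £2,682.20 per year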